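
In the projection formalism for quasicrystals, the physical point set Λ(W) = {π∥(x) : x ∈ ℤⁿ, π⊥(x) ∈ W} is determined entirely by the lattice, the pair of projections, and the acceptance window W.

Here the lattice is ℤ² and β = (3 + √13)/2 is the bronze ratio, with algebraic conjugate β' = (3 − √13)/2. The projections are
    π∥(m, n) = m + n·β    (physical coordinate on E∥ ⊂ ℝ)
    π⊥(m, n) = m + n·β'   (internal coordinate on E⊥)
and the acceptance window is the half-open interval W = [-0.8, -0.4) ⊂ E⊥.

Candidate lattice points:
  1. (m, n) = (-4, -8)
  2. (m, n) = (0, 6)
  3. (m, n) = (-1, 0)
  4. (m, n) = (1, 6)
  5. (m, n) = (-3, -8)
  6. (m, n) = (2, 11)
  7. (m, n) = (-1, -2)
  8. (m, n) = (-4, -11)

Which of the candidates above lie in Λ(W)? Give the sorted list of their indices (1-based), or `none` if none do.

Numerically β ≈ 3.30278 and β' = −1/β ≈ -0.30278.
[1] lift (-4,-8): star map gives -1.57779; window check -0.8 ≤ -1.57779 < -0.4 is false → out
[2] lift (0,6): star map gives -1.81665; window check -0.8 ≤ -1.81665 < -0.4 is false → out
[3] lift (-1,0): star map gives -1.00000; window check -0.8 ≤ -1.00000 < -0.4 is false → out
[4] lift (1,6): star map gives -0.81665; window check -0.8 ≤ -0.81665 < -0.4 is false → out
[5] lift (-3,-8): star map gives -0.57779; window check -0.8 ≤ -0.57779 < -0.4 is true → IN Λ
[6] lift (2,11): star map gives -1.33053; window check -0.8 ≤ -1.33053 < -0.4 is false → out
[7] lift (-1,-2): star map gives -0.39445; window check -0.8 ≤ -0.39445 < -0.4 is false → out
[8] lift (-4,-11): star map gives -0.66947; window check -0.8 ≤ -0.66947 < -0.4 is true → IN Λ

5, 8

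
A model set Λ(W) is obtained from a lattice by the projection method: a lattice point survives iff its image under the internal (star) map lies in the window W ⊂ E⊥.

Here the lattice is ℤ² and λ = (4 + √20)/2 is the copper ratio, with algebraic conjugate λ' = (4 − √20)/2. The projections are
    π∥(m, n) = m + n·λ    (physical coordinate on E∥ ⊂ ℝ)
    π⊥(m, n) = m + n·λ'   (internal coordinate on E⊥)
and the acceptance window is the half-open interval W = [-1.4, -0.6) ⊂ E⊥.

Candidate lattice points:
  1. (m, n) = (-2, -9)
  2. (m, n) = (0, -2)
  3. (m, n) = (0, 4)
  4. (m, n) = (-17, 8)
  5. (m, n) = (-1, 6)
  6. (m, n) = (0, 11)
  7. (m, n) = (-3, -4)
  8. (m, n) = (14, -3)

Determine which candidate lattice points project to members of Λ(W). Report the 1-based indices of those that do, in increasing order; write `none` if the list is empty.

Compute λ' = (4−√20)/2 = -0.2361, so π⊥(m,n) = m -0.2361·n.
candidate 1: (m,n)=(-2,-9) → π∥ = -2-9·λ ≈ -40.1246, π⊥ = -2-9·λ' ≈ 0.1246 ∉ [-1.4, -0.6) ⇒ out
candidate 2: (m,n)=(0,-2) → π∥ = 0-2·λ ≈ -8.4721, π⊥ = 0-2·λ' ≈ 0.4721 ∉ [-1.4, -0.6) ⇒ out
candidate 3: (m,n)=(0,4) → π∥ = 0+4·λ ≈ 16.9443, π⊥ = 0+4·λ' ≈ -0.9443 ∈ [-1.4, -0.6) ⇒ IN Λ
candidate 4: (m,n)=(-17,8) → π∥ = -17+8·λ ≈ 16.8885, π⊥ = -17+8·λ' ≈ -18.8885 ∉ [-1.4, -0.6) ⇒ out
candidate 5: (m,n)=(-1,6) → π∥ = -1+6·λ ≈ 24.4164, π⊥ = -1+6·λ' ≈ -2.4164 ∉ [-1.4, -0.6) ⇒ out
candidate 6: (m,n)=(0,11) → π∥ = 0+11·λ ≈ 46.5967, π⊥ = 0+11·λ' ≈ -2.5967 ∉ [-1.4, -0.6) ⇒ out
candidate 7: (m,n)=(-3,-4) → π∥ = -3-4·λ ≈ -19.9443, π⊥ = -3-4·λ' ≈ -2.0557 ∉ [-1.4, -0.6) ⇒ out
candidate 8: (m,n)=(14,-3) → π∥ = 14-3·λ ≈ 1.2918, π⊥ = 14-3·λ' ≈ 14.7082 ∉ [-1.4, -0.6) ⇒ out

3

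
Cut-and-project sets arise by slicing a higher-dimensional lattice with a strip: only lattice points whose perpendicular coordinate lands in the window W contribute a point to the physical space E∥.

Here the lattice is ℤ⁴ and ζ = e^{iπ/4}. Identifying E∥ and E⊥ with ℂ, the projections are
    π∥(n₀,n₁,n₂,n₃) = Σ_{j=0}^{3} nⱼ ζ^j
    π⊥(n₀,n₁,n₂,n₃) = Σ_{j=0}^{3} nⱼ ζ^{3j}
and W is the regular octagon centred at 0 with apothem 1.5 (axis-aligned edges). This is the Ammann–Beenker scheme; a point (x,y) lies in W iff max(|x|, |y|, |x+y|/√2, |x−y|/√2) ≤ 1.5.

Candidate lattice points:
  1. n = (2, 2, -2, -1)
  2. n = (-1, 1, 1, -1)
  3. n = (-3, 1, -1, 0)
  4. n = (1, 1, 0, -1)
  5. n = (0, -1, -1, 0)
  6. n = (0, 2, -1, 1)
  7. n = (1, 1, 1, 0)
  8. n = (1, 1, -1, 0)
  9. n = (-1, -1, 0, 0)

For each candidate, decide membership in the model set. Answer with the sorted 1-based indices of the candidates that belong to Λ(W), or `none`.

4, 5, 7, 9

π⊥(n) = n₀ + n₁ζ³ + n₂ζ⁶ + n₃ζ⁹ where ζ = e^{iπ/4}.
candidate 1: n = (2, 2, -2, -1) → π⊥ ≈ (-0.12132, +2.70711); max(|x|,|y|,|x±y|/√2) = 2.70711 > 1.5 ⇒ ∉ W
candidate 2: n = (-1, 1, 1, -1) → π⊥ ≈ (-2.41421, -1.00000); max(|x|,|y|,|x±y|/√2) = 2.41421 > 1.5 ⇒ ∉ W
candidate 3: n = (-3, 1, -1, 0) → π⊥ ≈ (-3.70711, +1.70711); max(|x|,|y|,|x±y|/√2) = 3.82843 > 1.5 ⇒ ∉ W
candidate 4: n = (1, 1, 0, -1) → π⊥ ≈ (-0.41421, +0.00000); max(|x|,|y|,|x±y|/√2) = 0.41421 ≤ 1.5 ⇒ ∈ W
candidate 5: n = (0, -1, -1, 0) → π⊥ ≈ (+0.70711, +0.29289); max(|x|,|y|,|x±y|/√2) = 0.70711 ≤ 1.5 ⇒ ∈ W
candidate 6: n = (0, 2, -1, 1) → π⊥ ≈ (-0.70711, +3.12132); max(|x|,|y|,|x±y|/√2) = 3.12132 > 1.5 ⇒ ∉ W
candidate 7: n = (1, 1, 1, 0) → π⊥ ≈ (+0.29289, -0.29289); max(|x|,|y|,|x±y|/√2) = 0.41421 ≤ 1.5 ⇒ ∈ W
candidate 8: n = (1, 1, -1, 0) → π⊥ ≈ (+0.29289, +1.70711); max(|x|,|y|,|x±y|/√2) = 1.70711 > 1.5 ⇒ ∉ W
candidate 9: n = (-1, -1, 0, 0) → π⊥ ≈ (-0.29289, -0.70711); max(|x|,|y|,|x±y|/√2) = 0.70711 ≤ 1.5 ⇒ ∈ W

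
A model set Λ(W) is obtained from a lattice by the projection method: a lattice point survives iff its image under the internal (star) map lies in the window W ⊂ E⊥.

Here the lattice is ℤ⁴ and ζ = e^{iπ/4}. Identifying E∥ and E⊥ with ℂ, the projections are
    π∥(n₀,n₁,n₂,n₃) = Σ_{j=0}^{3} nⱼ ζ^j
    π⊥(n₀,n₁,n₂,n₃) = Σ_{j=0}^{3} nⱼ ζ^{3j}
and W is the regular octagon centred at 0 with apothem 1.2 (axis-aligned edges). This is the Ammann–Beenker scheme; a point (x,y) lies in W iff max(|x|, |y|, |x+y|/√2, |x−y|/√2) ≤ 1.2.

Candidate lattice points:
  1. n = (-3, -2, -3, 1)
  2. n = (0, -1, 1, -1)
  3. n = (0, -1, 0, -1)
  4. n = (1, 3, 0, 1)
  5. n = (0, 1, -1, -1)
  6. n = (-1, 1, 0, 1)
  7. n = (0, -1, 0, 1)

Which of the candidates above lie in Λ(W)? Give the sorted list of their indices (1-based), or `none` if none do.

none

With ζ = e^{iπ/4} the internal vectors are ζ^0,ζ^3,ζ^6,ζ^9.
candidate 1: n = (-3, -2, -3, 1) → π⊥ ≈ (-0.87868, +2.29289); max(|x|,|y|,|x±y|/√2) = 2.29289 > 1.2 ⇒ ∉ W
candidate 2: n = (0, -1, 1, -1) → π⊥ ≈ (+0.00000, -2.41421); max(|x|,|y|,|x±y|/√2) = 2.41421 > 1.2 ⇒ ∉ W
candidate 3: n = (0, -1, 0, -1) → π⊥ ≈ (+0.00000, -1.41421); max(|x|,|y|,|x±y|/√2) = 1.41421 > 1.2 ⇒ ∉ W
candidate 4: n = (1, 3, 0, 1) → π⊥ ≈ (-0.41421, +2.82843); max(|x|,|y|,|x±y|/√2) = 2.82843 > 1.2 ⇒ ∉ W
candidate 5: n = (0, 1, -1, -1) → π⊥ ≈ (-1.41421, +1.00000); max(|x|,|y|,|x±y|/√2) = 1.70711 > 1.2 ⇒ ∉ W
candidate 6: n = (-1, 1, 0, 1) → π⊥ ≈ (-1.00000, +1.41421); max(|x|,|y|,|x±y|/√2) = 1.70711 > 1.2 ⇒ ∉ W
candidate 7: n = (0, -1, 0, 1) → π⊥ ≈ (+1.41421, +0.00000); max(|x|,|y|,|x±y|/√2) = 1.41421 > 1.2 ⇒ ∉ W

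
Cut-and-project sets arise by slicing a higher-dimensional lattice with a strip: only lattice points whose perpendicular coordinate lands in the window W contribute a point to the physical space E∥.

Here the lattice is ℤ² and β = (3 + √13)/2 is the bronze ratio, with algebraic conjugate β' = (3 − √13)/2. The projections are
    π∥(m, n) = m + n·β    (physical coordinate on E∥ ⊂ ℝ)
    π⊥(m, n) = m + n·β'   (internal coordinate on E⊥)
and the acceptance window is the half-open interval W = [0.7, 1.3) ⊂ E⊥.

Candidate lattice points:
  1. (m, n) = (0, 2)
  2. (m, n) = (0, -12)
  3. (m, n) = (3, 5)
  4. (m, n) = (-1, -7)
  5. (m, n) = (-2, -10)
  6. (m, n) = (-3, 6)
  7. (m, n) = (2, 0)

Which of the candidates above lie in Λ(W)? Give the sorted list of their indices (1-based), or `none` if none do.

β' = (3−√13)/2 ≈ -0.3028.
[1] lift (0,2): star map gives -0.6056; window check 0.7 ≤ -0.6056 < 1.3 is false → out
[2] lift (0,-12): star map gives 3.6333; window check 0.7 ≤ 3.6333 < 1.3 is false → out
[3] lift (3,5): star map gives 1.4861; window check 0.7 ≤ 1.4861 < 1.3 is false → out
[4] lift (-1,-7): star map gives 1.1194; window check 0.7 ≤ 1.1194 < 1.3 is true → IN Λ
[5] lift (-2,-10): star map gives 1.0278; window check 0.7 ≤ 1.0278 < 1.3 is true → IN Λ
[6] lift (-3,6): star map gives -4.8167; window check 0.7 ≤ -4.8167 < 1.3 is false → out
[7] lift (2,0): star map gives 2.0000; window check 0.7 ≤ 2.0000 < 1.3 is false → out

4, 5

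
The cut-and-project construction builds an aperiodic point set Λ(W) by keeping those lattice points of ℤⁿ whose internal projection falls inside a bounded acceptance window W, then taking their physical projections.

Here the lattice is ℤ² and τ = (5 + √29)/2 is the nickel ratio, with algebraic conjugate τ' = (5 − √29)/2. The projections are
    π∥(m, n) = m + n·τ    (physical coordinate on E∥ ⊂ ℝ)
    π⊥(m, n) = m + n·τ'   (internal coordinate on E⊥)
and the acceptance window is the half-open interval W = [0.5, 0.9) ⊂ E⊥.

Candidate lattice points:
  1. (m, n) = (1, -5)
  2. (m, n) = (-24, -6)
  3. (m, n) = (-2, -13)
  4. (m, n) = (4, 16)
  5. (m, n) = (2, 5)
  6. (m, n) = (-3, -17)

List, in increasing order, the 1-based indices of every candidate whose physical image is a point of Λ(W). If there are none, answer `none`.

3

τ' = (5−√29)/2 ≈ -0.192582.
[1] lift (1,-5): star map gives 1.962912; window check 0.5 ≤ 1.962912 < 0.9 is false → out
[2] lift (-24,-6): star map gives -22.844506; window check 0.5 ≤ -22.844506 < 0.9 is false → out
[3] lift (-2,-13): star map gives 0.503571; window check 0.5 ≤ 0.503571 < 0.9 is true → IN Λ
[4] lift (4,16): star map gives 0.918682; window check 0.5 ≤ 0.918682 < 0.9 is false → out
[5] lift (2,5): star map gives 1.037088; window check 0.5 ≤ 1.037088 < 0.9 is false → out
[6] lift (-3,-17): star map gives 0.273901; window check 0.5 ≤ 0.273901 < 0.9 is false → out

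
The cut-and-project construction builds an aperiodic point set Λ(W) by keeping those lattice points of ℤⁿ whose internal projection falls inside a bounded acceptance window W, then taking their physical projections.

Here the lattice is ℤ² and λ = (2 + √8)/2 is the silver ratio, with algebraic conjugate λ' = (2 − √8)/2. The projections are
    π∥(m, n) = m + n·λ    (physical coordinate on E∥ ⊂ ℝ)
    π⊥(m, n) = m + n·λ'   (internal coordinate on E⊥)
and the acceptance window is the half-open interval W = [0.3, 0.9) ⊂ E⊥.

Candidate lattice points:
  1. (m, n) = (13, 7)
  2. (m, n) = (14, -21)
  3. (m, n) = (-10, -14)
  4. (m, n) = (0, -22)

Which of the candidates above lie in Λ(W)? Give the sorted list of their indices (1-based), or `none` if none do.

Compute λ' = (2−√8)/2 = -0.41421, so π⊥(m,n) = m -0.41421·n.
#1 (13,7): internal coord 13 + (7)·λ' = +10.10051; +10.10051 ∉ [0.3, 0.9) → out
#2 (14,-21): internal coord 14 + (-21)·λ' = +22.69848; +22.69848 ∉ [0.3, 0.9) → out
#3 (-10,-14): internal coord -10 + (-14)·λ' = -4.20101; -4.20101 ∉ [0.3, 0.9) → out
#4 (0,-22): internal coord 0 + (-22)·λ' = +9.11270; +9.11270 ∉ [0.3, 0.9) → out

none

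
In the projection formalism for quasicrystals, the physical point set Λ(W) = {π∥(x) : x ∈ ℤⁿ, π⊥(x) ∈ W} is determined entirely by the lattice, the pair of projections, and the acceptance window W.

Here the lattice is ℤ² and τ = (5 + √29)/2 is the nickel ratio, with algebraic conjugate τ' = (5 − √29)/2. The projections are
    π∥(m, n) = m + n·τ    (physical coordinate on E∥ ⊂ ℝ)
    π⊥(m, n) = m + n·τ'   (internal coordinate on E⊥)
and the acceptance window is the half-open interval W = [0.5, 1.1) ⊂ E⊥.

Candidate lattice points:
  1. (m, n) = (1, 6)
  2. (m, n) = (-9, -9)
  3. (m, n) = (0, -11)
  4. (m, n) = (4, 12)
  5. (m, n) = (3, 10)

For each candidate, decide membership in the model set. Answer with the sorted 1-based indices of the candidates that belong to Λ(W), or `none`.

Numerically τ ≈ 5.192582 and τ' = −1/τ ≈ -0.192582.
#1 (1,6): internal coord 1 + (6)·τ' = -0.155494; -0.155494 ∉ [0.5, 1.1) → out
#2 (-9,-9): internal coord -9 + (-9)·τ' = -7.266758; -7.266758 ∉ [0.5, 1.1) → out
#3 (0,-11): internal coord 0 + (-11)·τ' = +2.118406; +2.118406 ∉ [0.5, 1.1) → out
#4 (4,12): internal coord 4 + (12)·τ' = +1.689011; +1.689011 ∉ [0.5, 1.1) → out
#5 (3,10): internal coord 3 + (10)·τ' = +1.074176; +1.074176 ∈ [0.5, 1.1) → IN Λ

5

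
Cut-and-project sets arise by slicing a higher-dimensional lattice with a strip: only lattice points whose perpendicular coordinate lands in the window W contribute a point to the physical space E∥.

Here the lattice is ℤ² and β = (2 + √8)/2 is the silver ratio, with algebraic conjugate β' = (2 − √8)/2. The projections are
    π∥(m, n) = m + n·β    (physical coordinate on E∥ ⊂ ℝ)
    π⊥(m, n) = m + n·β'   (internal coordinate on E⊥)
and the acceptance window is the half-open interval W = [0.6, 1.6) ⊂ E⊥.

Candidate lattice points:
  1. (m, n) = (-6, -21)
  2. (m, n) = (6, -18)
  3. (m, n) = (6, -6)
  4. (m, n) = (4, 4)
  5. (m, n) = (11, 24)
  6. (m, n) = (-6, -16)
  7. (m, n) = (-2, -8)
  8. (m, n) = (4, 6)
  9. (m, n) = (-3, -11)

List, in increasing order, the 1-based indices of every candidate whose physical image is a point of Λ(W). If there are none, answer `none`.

Numerically β ≈ 2.41421 and β' = −1/β ≈ -0.41421.
candidate 1: (m,n)=(-6,-21) → π∥ = -6-21·β ≈ -56.69848, π⊥ = -6-21·β' ≈ 2.69848 ∉ [0.6, 1.6) ⇒ out
candidate 2: (m,n)=(6,-18) → π∥ = 6-18·β ≈ -37.45584, π⊥ = 6-18·β' ≈ 13.45584 ∉ [0.6, 1.6) ⇒ out
candidate 3: (m,n)=(6,-6) → π∥ = 6-6·β ≈ -8.48528, π⊥ = 6-6·β' ≈ 8.48528 ∉ [0.6, 1.6) ⇒ out
candidate 4: (m,n)=(4,4) → π∥ = 4+4·β ≈ 13.65685, π⊥ = 4+4·β' ≈ 2.34315 ∉ [0.6, 1.6) ⇒ out
candidate 5: (m,n)=(11,24) → π∥ = 11+24·β ≈ 68.94113, π⊥ = 11+24·β' ≈ 1.05887 ∈ [0.6, 1.6) ⇒ IN Λ
candidate 6: (m,n)=(-6,-16) → π∥ = -6-16·β ≈ -44.62742, π⊥ = -6-16·β' ≈ 0.62742 ∈ [0.6, 1.6) ⇒ IN Λ
candidate 7: (m,n)=(-2,-8) → π∥ = -2-8·β ≈ -21.31371, π⊥ = -2-8·β' ≈ 1.31371 ∈ [0.6, 1.6) ⇒ IN Λ
candidate 8: (m,n)=(4,6) → π∥ = 4+6·β ≈ 18.48528, π⊥ = 4+6·β' ≈ 1.51472 ∈ [0.6, 1.6) ⇒ IN Λ
candidate 9: (m,n)=(-3,-11) → π∥ = -3-11·β ≈ -29.55635, π⊥ = -3-11·β' ≈ 1.55635 ∈ [0.6, 1.6) ⇒ IN Λ

5, 6, 7, 8, 9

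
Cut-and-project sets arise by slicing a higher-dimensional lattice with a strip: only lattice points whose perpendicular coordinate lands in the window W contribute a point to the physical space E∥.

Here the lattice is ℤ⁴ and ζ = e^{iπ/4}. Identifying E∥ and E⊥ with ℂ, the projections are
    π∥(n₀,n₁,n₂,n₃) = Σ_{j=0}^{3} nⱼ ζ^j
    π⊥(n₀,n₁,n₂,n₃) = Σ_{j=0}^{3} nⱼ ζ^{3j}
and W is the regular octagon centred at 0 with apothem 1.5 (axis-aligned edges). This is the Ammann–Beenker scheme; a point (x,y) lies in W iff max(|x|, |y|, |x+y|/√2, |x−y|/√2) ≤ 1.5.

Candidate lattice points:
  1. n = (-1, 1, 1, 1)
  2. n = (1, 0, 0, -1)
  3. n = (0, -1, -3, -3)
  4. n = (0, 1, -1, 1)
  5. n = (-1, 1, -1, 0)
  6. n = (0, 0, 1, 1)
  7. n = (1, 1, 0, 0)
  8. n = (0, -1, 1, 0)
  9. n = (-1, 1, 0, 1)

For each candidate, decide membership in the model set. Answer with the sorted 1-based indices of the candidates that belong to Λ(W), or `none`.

With ζ = e^{iπ/4} the internal vectors are ζ^0,ζ^3,ζ^6,ζ^9.
#1 (-1, 1, 1, 1): internal (-1.0000, 0.4142); octagon support 1.0000 vs apothem 1.5 → ∈ W
#2 (1, 0, 0, -1): internal (0.2929, -0.7071); octagon support 0.7071 vs apothem 1.5 → ∈ W
#3 (0, -1, -3, -3): internal (-1.4142, 0.1716); octagon support 1.4142 vs apothem 1.5 → ∈ W
#4 (0, 1, -1, 1): internal (0.0000, 2.4142); octagon support 2.4142 vs apothem 1.5 → ∉ W
#5 (-1, 1, -1, 0): internal (-1.7071, 1.7071); octagon support 2.4142 vs apothem 1.5 → ∉ W
#6 (0, 0, 1, 1): internal (0.7071, -0.2929); octagon support 0.7071 vs apothem 1.5 → ∈ W
#7 (1, 1, 0, 0): internal (0.2929, 0.7071); octagon support 0.7071 vs apothem 1.5 → ∈ W
#8 (0, -1, 1, 0): internal (0.7071, -1.7071); octagon support 1.7071 vs apothem 1.5 → ∉ W
#9 (-1, 1, 0, 1): internal (-1.0000, 1.4142); octagon support 1.7071 vs apothem 1.5 → ∉ W

1, 2, 3, 6, 7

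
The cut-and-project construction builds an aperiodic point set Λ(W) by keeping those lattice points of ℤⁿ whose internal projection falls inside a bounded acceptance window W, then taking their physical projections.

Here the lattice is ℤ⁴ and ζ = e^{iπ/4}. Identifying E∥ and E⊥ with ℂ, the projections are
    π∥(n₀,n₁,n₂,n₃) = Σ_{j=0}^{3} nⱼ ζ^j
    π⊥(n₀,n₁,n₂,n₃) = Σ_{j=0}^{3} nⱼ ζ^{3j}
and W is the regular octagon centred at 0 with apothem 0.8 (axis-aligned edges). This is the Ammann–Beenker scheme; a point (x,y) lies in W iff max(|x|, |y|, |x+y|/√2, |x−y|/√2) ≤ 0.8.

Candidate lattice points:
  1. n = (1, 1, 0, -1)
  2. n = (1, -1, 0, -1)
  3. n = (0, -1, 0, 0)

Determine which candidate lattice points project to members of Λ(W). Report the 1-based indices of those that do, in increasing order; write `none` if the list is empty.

With ζ = e^{iπ/4} the internal vectors are ζ^0,ζ^3,ζ^6,ζ^9.
#1 (1, 1, 0, -1): internal (-0.4142, 0.0000); octagon support 0.4142 vs apothem 0.8 → ∈ W
#2 (1, -1, 0, -1): internal (1.0000, -1.4142); octagon support 1.7071 vs apothem 0.8 → ∉ W
#3 (0, -1, 0, 0): internal (0.7071, -0.7071); octagon support 1.0000 vs apothem 0.8 → ∉ W

1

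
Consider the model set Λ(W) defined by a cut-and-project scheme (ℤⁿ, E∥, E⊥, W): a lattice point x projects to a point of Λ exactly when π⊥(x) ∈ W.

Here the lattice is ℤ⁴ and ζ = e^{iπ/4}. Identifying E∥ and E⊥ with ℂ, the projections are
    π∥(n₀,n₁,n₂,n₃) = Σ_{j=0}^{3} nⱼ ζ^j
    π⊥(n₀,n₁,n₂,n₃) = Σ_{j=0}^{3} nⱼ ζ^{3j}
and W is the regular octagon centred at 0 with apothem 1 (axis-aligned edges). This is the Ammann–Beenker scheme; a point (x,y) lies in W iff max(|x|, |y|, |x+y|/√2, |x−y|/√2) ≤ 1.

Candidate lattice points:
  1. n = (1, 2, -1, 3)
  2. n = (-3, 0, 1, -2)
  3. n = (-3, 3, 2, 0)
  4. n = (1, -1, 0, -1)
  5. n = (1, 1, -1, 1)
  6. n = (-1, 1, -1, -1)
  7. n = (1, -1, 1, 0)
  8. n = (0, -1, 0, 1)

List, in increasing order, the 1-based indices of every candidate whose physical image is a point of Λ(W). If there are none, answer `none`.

Internal map: ζ^{3j} for j=0..3 gives (1,0), (−√2/2,√2/2), (0,−1), (√2/2,√2/2).
candidate 1: n = (1, 2, -1, 3) → π⊥ ≈ (+1.7071, +4.5355); max(|x|,|y|,|x±y|/√2) = 4.5355 > 1 ⇒ ∉ W
candidate 2: n = (-3, 0, 1, -2) → π⊥ ≈ (-4.4142, -2.4142); max(|x|,|y|,|x±y|/√2) = 4.8284 > 1 ⇒ ∉ W
candidate 3: n = (-3, 3, 2, 0) → π⊥ ≈ (-5.1213, +0.1213); max(|x|,|y|,|x±y|/√2) = 5.1213 > 1 ⇒ ∉ W
candidate 4: n = (1, -1, 0, -1) → π⊥ ≈ (+1.0000, -1.4142); max(|x|,|y|,|x±y|/√2) = 1.7071 > 1 ⇒ ∉ W
candidate 5: n = (1, 1, -1, 1) → π⊥ ≈ (+1.0000, +2.4142); max(|x|,|y|,|x±y|/√2) = 2.4142 > 1 ⇒ ∉ W
candidate 6: n = (-1, 1, -1, -1) → π⊥ ≈ (-2.4142, +1.0000); max(|x|,|y|,|x±y|/√2) = 2.4142 > 1 ⇒ ∉ W
candidate 7: n = (1, -1, 1, 0) → π⊥ ≈ (+1.7071, -1.7071); max(|x|,|y|,|x±y|/√2) = 2.4142 > 1 ⇒ ∉ W
candidate 8: n = (0, -1, 0, 1) → π⊥ ≈ (+1.4142, +0.0000); max(|x|,|y|,|x±y|/√2) = 1.4142 > 1 ⇒ ∉ W

none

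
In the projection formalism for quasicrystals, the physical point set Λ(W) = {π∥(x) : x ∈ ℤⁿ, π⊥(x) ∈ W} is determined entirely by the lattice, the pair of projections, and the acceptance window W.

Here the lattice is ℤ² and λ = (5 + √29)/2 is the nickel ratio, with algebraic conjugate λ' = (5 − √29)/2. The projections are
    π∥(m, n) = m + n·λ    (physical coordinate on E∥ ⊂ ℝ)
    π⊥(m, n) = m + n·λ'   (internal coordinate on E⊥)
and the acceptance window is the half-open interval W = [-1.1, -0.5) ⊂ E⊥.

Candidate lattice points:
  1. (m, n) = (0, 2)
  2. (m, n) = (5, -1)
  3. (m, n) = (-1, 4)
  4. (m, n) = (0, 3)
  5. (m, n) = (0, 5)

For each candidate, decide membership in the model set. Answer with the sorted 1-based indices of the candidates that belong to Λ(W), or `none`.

4, 5

Compute λ' = (5−√29)/2 = -0.1926, so π⊥(m,n) = m -0.1926·n.
#1 (0,2): internal coord 0 + (2)·λ' = -0.3852; -0.3852 ∉ [-1.1, -0.5) → out
#2 (5,-1): internal coord 5 + (-1)·λ' = +5.1926; +5.1926 ∉ [-1.1, -0.5) → out
#3 (-1,4): internal coord -1 + (4)·λ' = -1.7703; -1.7703 ∉ [-1.1, -0.5) → out
#4 (0,3): internal coord 0 + (3)·λ' = -0.5777; -0.5777 ∈ [-1.1, -0.5) → IN Λ
#5 (0,5): internal coord 0 + (5)·λ' = -0.9629; -0.9629 ∈ [-1.1, -0.5) → IN Λ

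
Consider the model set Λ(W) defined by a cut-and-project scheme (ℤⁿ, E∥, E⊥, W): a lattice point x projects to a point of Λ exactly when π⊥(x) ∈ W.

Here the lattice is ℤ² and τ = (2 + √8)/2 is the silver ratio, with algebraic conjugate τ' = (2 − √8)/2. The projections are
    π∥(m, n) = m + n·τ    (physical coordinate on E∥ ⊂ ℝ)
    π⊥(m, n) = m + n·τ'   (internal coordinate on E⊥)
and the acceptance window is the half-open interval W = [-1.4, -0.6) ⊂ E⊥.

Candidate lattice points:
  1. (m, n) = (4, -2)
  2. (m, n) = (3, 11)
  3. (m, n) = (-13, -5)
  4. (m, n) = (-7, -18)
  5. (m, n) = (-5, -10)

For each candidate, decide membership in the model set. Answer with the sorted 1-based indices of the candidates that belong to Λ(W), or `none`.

τ' = (2−√8)/2 ≈ -0.414214.
[1] lift (4,-2): star map gives 4.828427; window check -1.4 ≤ 4.828427 < -0.6 is false → out
[2] lift (3,11): star map gives -1.556349; window check -1.4 ≤ -1.556349 < -0.6 is false → out
[3] lift (-13,-5): star map gives -10.928932; window check -1.4 ≤ -10.928932 < -0.6 is false → out
[4] lift (-7,-18): star map gives 0.455844; window check -1.4 ≤ 0.455844 < -0.6 is false → out
[5] lift (-5,-10): star map gives -0.857864; window check -1.4 ≤ -0.857864 < -0.6 is true → IN Λ

5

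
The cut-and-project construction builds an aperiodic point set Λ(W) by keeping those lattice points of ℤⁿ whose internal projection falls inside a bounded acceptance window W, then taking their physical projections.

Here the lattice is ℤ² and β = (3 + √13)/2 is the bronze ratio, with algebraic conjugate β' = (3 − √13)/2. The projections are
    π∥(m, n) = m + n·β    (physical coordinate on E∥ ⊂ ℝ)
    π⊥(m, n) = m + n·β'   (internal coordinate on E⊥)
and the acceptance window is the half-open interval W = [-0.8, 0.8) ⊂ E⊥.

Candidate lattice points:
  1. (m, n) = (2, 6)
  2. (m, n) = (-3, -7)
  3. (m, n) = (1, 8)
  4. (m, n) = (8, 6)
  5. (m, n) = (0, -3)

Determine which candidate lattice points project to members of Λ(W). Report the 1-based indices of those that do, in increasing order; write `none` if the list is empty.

β' = (3−√13)/2 ≈ -0.3028.
#1 (2,6): internal coord 2 + (6)·β' = +0.1833; +0.1833 ∈ [-0.8, 0.8) → IN Λ
#2 (-3,-7): internal coord -3 + (-7)·β' = -0.8806; -0.8806 ∉ [-0.8, 0.8) → out
#3 (1,8): internal coord 1 + (8)·β' = -1.4222; -1.4222 ∉ [-0.8, 0.8) → out
#4 (8,6): internal coord 8 + (6)·β' = +6.1833; +6.1833 ∉ [-0.8, 0.8) → out
#5 (0,-3): internal coord 0 + (-3)·β' = +0.9083; +0.9083 ∉ [-0.8, 0.8) → out

1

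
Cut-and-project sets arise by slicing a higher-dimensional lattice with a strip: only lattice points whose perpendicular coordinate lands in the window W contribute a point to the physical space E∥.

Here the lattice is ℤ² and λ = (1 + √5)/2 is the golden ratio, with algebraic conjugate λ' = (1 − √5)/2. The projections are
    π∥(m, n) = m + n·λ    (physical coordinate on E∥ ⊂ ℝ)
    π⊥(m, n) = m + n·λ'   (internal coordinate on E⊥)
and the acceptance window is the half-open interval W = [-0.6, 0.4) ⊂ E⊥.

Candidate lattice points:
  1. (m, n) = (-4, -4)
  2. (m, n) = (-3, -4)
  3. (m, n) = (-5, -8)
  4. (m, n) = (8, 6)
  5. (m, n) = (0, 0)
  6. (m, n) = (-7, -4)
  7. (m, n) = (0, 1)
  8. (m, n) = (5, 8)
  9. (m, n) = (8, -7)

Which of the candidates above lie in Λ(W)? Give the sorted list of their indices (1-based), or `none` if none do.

λ' = (1−√5)/2 ≈ -0.618034.
#1 (-4,-4): internal coord -4 + (-4)·λ' = -1.527864; -1.527864 ∉ [-0.6, 0.4) → out
#2 (-3,-4): internal coord -3 + (-4)·λ' = -0.527864; -0.527864 ∈ [-0.6, 0.4) → IN Λ
#3 (-5,-8): internal coord -5 + (-8)·λ' = -0.055728; -0.055728 ∈ [-0.6, 0.4) → IN Λ
#4 (8,6): internal coord 8 + (6)·λ' = +4.291796; +4.291796 ∉ [-0.6, 0.4) → out
#5 (0,0): internal coord 0 + (0)·λ' = +0.000000; +0.000000 ∈ [-0.6, 0.4) → IN Λ
#6 (-7,-4): internal coord -7 + (-4)·λ' = -4.527864; -4.527864 ∉ [-0.6, 0.4) → out
#7 (0,1): internal coord 0 + (1)·λ' = -0.618034; -0.618034 ∉ [-0.6, 0.4) → out
#8 (5,8): internal coord 5 + (8)·λ' = +0.055728; +0.055728 ∈ [-0.6, 0.4) → IN Λ
#9 (8,-7): internal coord 8 + (-7)·λ' = +12.326238; +12.326238 ∉ [-0.6, 0.4) → out

2, 3, 5, 8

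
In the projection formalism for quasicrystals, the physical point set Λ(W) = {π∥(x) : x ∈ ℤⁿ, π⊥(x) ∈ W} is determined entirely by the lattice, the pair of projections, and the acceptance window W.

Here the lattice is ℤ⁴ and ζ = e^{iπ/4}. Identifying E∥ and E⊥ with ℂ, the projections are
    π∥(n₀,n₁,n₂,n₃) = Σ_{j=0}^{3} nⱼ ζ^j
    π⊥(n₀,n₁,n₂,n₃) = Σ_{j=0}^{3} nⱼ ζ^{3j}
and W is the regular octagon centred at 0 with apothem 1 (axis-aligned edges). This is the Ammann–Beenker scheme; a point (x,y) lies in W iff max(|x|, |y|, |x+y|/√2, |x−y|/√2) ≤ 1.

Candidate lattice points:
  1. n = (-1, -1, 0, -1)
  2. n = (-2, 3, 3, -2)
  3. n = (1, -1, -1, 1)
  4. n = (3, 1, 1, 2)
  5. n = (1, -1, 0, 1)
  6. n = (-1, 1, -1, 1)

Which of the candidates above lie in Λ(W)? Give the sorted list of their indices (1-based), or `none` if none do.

π⊥(n) = n₀ + n₁ζ³ + n₂ζ⁶ + n₃ζ⁹ where ζ = e^{iπ/4}.
#1 (-1, -1, 0, -1): internal (-1.00000, -1.41421); octagon support 1.70711 vs apothem 1 → ∉ W
#2 (-2, 3, 3, -2): internal (-5.53553, -2.29289); octagon support 5.53553 vs apothem 1 → ∉ W
#3 (1, -1, -1, 1): internal (2.41421, 1.00000); octagon support 2.41421 vs apothem 1 → ∉ W
#4 (3, 1, 1, 2): internal (3.70711, 1.12132); octagon support 3.70711 vs apothem 1 → ∉ W
#5 (1, -1, 0, 1): internal (2.41421, 0.00000); octagon support 2.41421 vs apothem 1 → ∉ W
#6 (-1, 1, -1, 1): internal (-1.00000, 2.41421); octagon support 2.41421 vs apothem 1 → ∉ W

none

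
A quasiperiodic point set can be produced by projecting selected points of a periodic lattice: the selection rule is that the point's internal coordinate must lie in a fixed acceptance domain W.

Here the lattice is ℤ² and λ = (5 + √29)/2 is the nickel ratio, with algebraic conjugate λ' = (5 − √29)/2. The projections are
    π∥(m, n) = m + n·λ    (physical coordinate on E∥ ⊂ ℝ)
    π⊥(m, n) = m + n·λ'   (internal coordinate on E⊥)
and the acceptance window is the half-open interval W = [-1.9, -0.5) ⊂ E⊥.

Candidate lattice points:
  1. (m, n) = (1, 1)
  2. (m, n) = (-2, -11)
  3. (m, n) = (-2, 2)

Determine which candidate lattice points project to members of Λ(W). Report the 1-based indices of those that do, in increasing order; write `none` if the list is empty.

Compute λ' = (5−√29)/2 = -0.192582, so π⊥(m,n) = m -0.192582·n.
[1] lift (1,1): star map gives 0.807418; window check -1.9 ≤ 0.807418 < -0.5 is false → out
[2] lift (-2,-11): star map gives 0.118406; window check -1.9 ≤ 0.118406 < -0.5 is false → out
[3] lift (-2,2): star map gives -2.385165; window check -1.9 ≤ -2.385165 < -0.5 is false → out

none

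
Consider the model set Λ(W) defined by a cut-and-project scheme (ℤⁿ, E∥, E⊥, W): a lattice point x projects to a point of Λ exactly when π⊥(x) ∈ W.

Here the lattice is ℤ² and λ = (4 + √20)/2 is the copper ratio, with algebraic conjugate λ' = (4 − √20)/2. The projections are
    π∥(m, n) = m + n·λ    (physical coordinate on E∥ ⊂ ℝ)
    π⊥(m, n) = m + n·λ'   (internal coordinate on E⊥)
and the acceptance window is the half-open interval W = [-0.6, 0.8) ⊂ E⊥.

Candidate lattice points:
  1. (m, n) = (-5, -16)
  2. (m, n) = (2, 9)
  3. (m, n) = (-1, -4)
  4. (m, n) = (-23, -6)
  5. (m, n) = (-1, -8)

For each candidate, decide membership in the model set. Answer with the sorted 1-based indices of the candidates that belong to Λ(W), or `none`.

λ' = (4−√20)/2 ≈ -0.2361.
[1] lift (-5,-16): star map gives -1.2229; window check -0.6 ≤ -1.2229 < 0.8 is false → out
[2] lift (2,9): star map gives -0.1246; window check -0.6 ≤ -0.1246 < 0.8 is true → IN Λ
[3] lift (-1,-4): star map gives -0.0557; window check -0.6 ≤ -0.0557 < 0.8 is true → IN Λ
[4] lift (-23,-6): star map gives -21.5836; window check -0.6 ≤ -21.5836 < 0.8 is false → out
[5] lift (-1,-8): star map gives 0.8885; window check -0.6 ≤ 0.8885 < 0.8 is false → out

2, 3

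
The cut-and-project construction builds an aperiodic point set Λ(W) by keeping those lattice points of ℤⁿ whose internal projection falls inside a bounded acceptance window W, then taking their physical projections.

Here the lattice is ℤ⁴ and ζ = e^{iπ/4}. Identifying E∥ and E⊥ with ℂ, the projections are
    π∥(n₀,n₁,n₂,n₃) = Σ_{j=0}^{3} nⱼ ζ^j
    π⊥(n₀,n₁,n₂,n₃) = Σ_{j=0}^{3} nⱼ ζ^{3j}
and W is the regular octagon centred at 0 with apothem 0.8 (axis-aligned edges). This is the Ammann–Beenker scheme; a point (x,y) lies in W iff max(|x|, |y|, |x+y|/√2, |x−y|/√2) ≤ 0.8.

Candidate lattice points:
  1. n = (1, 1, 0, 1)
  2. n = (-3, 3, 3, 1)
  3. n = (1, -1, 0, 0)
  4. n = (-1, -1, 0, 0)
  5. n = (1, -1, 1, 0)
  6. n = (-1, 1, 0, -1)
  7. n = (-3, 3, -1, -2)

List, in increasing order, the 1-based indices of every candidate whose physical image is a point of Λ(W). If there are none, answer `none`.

Internal map: ζ^{3j} for j=0..3 gives (1,0), (−√2/2,√2/2), (0,−1), (√2/2,√2/2).
candidate 1: n = (1, 1, 0, 1) → π⊥ ≈ (+1.000000, +1.414214); max(|x|,|y|,|x±y|/√2) = 1.707107 > 0.8 ⇒ ∉ W
candidate 2: n = (-3, 3, 3, 1) → π⊥ ≈ (-4.414214, -0.171573); max(|x|,|y|,|x±y|/√2) = 4.414214 > 0.8 ⇒ ∉ W
candidate 3: n = (1, -1, 0, 0) → π⊥ ≈ (+1.707107, -0.707107); max(|x|,|y|,|x±y|/√2) = 1.707107 > 0.8 ⇒ ∉ W
candidate 4: n = (-1, -1, 0, 0) → π⊥ ≈ (-0.292893, -0.707107); max(|x|,|y|,|x±y|/√2) = 0.707107 ≤ 0.8 ⇒ ∈ W
candidate 5: n = (1, -1, 1, 0) → π⊥ ≈ (+1.707107, -1.707107); max(|x|,|y|,|x±y|/√2) = 2.414214 > 0.8 ⇒ ∉ W
candidate 6: n = (-1, 1, 0, -1) → π⊥ ≈ (-2.414214, +0.000000); max(|x|,|y|,|x±y|/√2) = 2.414214 > 0.8 ⇒ ∉ W
candidate 7: n = (-3, 3, -1, -2) → π⊥ ≈ (-6.535534, +1.707107); max(|x|,|y|,|x±y|/√2) = 6.535534 > 0.8 ⇒ ∉ W

4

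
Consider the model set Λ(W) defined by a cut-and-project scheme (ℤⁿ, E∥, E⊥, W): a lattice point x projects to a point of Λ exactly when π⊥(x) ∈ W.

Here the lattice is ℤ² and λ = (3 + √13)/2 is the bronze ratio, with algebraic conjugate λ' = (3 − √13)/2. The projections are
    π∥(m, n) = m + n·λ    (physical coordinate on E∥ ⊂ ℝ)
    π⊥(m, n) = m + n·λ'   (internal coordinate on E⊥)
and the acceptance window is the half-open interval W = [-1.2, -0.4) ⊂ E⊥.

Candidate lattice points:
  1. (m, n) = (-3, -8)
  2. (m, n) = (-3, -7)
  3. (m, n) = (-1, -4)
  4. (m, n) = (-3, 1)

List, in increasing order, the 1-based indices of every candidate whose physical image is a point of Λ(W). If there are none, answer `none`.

Numerically λ ≈ 3.30278 and λ' = −1/λ ≈ -0.30278.
#1 (-3,-8): internal coord -3 + (-8)·λ' = -0.57779; -0.57779 ∈ [-1.2, -0.4) → IN Λ
#2 (-3,-7): internal coord -3 + (-7)·λ' = -0.88057; -0.88057 ∈ [-1.2, -0.4) → IN Λ
#3 (-1,-4): internal coord -1 + (-4)·λ' = +0.21110; +0.21110 ∉ [-1.2, -0.4) → out
#4 (-3,1): internal coord -3 + (1)·λ' = -3.30278; -3.30278 ∉ [-1.2, -0.4) → out

1, 2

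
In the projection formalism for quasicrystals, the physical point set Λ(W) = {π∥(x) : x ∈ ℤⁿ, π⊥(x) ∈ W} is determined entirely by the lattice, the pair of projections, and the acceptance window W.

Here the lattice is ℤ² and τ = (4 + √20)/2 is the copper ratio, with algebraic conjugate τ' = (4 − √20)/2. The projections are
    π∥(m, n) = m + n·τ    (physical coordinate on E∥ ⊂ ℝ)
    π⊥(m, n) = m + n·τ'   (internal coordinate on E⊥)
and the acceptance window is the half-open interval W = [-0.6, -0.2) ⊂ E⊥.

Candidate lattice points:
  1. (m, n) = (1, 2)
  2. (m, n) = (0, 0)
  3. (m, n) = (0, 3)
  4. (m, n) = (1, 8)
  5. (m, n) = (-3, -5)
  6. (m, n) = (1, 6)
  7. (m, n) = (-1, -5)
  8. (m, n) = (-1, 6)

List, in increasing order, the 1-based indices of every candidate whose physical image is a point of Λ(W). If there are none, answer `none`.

τ' = (4−√20)/2 ≈ -0.2361.
[1] lift (1,2): star map gives 0.5279; window check -0.6 ≤ 0.5279 < -0.2 is false → out
[2] lift (0,0): star map gives 0.0000; window check -0.6 ≤ 0.0000 < -0.2 is false → out
[3] lift (0,3): star map gives -0.7082; window check -0.6 ≤ -0.7082 < -0.2 is false → out
[4] lift (1,8): star map gives -0.8885; window check -0.6 ≤ -0.8885 < -0.2 is false → out
[5] lift (-3,-5): star map gives -1.8197; window check -0.6 ≤ -1.8197 < -0.2 is false → out
[6] lift (1,6): star map gives -0.4164; window check -0.6 ≤ -0.4164 < -0.2 is true → IN Λ
[7] lift (-1,-5): star map gives 0.1803; window check -0.6 ≤ 0.1803 < -0.2 is false → out
[8] lift (-1,6): star map gives -2.4164; window check -0.6 ≤ -2.4164 < -0.2 is false → out

6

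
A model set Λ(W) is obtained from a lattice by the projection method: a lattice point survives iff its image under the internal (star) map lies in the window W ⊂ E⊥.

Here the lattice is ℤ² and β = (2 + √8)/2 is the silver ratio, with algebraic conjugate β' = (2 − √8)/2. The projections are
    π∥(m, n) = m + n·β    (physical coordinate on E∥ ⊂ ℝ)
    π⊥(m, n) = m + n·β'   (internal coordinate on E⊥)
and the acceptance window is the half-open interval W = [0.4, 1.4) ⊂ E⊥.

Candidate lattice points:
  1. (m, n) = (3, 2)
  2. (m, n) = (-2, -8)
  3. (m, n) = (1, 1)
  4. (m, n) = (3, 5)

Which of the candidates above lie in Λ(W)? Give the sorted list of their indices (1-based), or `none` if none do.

2, 3, 4

Numerically β ≈ 2.41421 and β' = −1/β ≈ -0.41421.
[1] lift (3,2): star map gives 2.17157; window check 0.4 ≤ 2.17157 < 1.4 is false → out
[2] lift (-2,-8): star map gives 1.31371; window check 0.4 ≤ 1.31371 < 1.4 is true → IN Λ
[3] lift (1,1): star map gives 0.58579; window check 0.4 ≤ 0.58579 < 1.4 is true → IN Λ
[4] lift (3,5): star map gives 0.92893; window check 0.4 ≤ 0.92893 < 1.4 is true → IN Λ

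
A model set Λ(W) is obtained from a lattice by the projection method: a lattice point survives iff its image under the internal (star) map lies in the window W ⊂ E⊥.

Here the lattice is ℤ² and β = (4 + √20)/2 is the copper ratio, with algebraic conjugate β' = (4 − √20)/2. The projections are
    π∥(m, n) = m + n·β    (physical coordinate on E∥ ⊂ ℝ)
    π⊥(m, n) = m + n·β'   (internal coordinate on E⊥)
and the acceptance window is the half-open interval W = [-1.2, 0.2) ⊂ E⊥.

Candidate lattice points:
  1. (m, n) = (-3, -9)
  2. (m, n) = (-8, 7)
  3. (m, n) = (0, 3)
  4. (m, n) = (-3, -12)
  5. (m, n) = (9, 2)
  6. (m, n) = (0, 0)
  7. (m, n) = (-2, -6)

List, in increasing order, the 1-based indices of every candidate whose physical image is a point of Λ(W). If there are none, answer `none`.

1, 3, 4, 6, 7

β' = (4−√20)/2 ≈ -0.2361.
[1] lift (-3,-9): star map gives -0.8754; window check -1.2 ≤ -0.8754 < 0.2 is true → IN Λ
[2] lift (-8,7): star map gives -9.6525; window check -1.2 ≤ -9.6525 < 0.2 is false → out
[3] lift (0,3): star map gives -0.7082; window check -1.2 ≤ -0.7082 < 0.2 is true → IN Λ
[4] lift (-3,-12): star map gives -0.1672; window check -1.2 ≤ -0.1672 < 0.2 is true → IN Λ
[5] lift (9,2): star map gives 8.5279; window check -1.2 ≤ 8.5279 < 0.2 is false → out
[6] lift (0,0): star map gives 0.0000; window check -1.2 ≤ 0.0000 < 0.2 is true → IN Λ
[7] lift (-2,-6): star map gives -0.5836; window check -1.2 ≤ -0.5836 < 0.2 is true → IN Λ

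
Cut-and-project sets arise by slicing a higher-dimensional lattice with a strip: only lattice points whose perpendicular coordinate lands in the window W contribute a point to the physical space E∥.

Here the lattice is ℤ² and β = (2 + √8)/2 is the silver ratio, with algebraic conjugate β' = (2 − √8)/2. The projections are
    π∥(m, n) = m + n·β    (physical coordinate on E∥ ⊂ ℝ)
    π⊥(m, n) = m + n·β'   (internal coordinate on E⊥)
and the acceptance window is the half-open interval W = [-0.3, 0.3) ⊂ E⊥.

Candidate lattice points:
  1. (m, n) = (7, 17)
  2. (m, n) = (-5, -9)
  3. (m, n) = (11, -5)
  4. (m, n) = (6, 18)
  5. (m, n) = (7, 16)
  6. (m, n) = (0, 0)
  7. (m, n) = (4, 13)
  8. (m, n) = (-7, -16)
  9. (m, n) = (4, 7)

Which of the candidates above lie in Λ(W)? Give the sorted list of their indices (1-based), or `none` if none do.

1, 6

β' = (2−√8)/2 ≈ -0.4142.
candidate 1: (m,n)=(7,17) → π∥ = 7+17·β ≈ 48.0416, π⊥ = 7+17·β' ≈ -0.0416 ∈ [-0.3, 0.3) ⇒ IN Λ
candidate 2: (m,n)=(-5,-9) → π∥ = -5-9·β ≈ -26.7279, π⊥ = -5-9·β' ≈ -1.2721 ∉ [-0.3, 0.3) ⇒ out
candidate 3: (m,n)=(11,-5) → π∥ = 11-5·β ≈ -1.0711, π⊥ = 11-5·β' ≈ 13.0711 ∉ [-0.3, 0.3) ⇒ out
candidate 4: (m,n)=(6,18) → π∥ = 6+18·β ≈ 49.4558, π⊥ = 6+18·β' ≈ -1.4558 ∉ [-0.3, 0.3) ⇒ out
candidate 5: (m,n)=(7,16) → π∥ = 7+16·β ≈ 45.6274, π⊥ = 7+16·β' ≈ 0.3726 ∉ [-0.3, 0.3) ⇒ out
candidate 6: (m,n)=(0,0) → π∥ = 0+0·β ≈ 0.0000, π⊥ = 0+0·β' ≈ 0.0000 ∈ [-0.3, 0.3) ⇒ IN Λ
candidate 7: (m,n)=(4,13) → π∥ = 4+13·β ≈ 35.3848, π⊥ = 4+13·β' ≈ -1.3848 ∉ [-0.3, 0.3) ⇒ out
candidate 8: (m,n)=(-7,-16) → π∥ = -7-16·β ≈ -45.6274, π⊥ = -7-16·β' ≈ -0.3726 ∉ [-0.3, 0.3) ⇒ out
candidate 9: (m,n)=(4,7) → π∥ = 4+7·β ≈ 20.8995, π⊥ = 4+7·β' ≈ 1.1005 ∉ [-0.3, 0.3) ⇒ out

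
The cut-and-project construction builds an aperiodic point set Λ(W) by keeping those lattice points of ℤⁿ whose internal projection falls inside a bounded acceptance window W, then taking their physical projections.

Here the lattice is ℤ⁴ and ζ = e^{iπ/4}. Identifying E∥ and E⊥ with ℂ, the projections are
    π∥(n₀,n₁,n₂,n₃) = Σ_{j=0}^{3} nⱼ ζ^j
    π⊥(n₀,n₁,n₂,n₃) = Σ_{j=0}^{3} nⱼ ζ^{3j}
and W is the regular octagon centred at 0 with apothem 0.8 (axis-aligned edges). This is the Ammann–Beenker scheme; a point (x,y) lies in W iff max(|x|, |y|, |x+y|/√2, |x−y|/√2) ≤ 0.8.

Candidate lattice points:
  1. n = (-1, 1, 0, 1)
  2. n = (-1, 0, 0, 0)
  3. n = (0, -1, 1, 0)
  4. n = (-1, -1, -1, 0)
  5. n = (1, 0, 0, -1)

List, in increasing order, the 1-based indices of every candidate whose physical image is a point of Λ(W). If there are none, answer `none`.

π⊥(n) = n₀ + n₁ζ³ + n₂ζ⁶ + n₃ζ⁹ where ζ = e^{iπ/4}.
candidate 1: n = (-1, 1, 0, 1) → π⊥ ≈ (-1.00000, +1.41421); max(|x|,|y|,|x±y|/√2) = 1.70711 > 0.8 ⇒ ∉ W
candidate 2: n = (-1, 0, 0, 0) → π⊥ ≈ (-1.00000, +0.00000); max(|x|,|y|,|x±y|/√2) = 1.00000 > 0.8 ⇒ ∉ W
candidate 3: n = (0, -1, 1, 0) → π⊥ ≈ (+0.70711, -1.70711); max(|x|,|y|,|x±y|/√2) = 1.70711 > 0.8 ⇒ ∉ W
candidate 4: n = (-1, -1, -1, 0) → π⊥ ≈ (-0.29289, +0.29289); max(|x|,|y|,|x±y|/√2) = 0.41421 ≤ 0.8 ⇒ ∈ W
candidate 5: n = (1, 0, 0, -1) → π⊥ ≈ (+0.29289, -0.70711); max(|x|,|y|,|x±y|/√2) = 0.70711 ≤ 0.8 ⇒ ∈ W

4, 5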